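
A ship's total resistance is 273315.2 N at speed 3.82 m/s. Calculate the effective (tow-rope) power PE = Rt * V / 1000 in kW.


Formula: PE = Rt * V / 1000 (kW)
Step 1 — PE (W) = 273315.2 * 3.82 = 1044064.064 W
Step 2 — PE (kW) = 1044064.064 / 1000 ≈ 1044.1 kW (5 s.f.)

1044.1 kW


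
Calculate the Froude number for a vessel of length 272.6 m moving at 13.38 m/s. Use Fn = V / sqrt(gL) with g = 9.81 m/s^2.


Formula: Fn = V / sqrt(g * L)
Step 1 — g * L = 9.81 * 272.6 = 2674.206
Step 2 — sqrt(g * L) = sqrt(2674.206) = 51.712726
Step 3 — Fn = 13.38 / 51.712726 ≈ 0.25874 (5 s.f.)

0.25874


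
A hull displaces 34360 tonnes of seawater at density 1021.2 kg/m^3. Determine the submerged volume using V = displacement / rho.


Formula: V = mass / rho
Step 1 — convert tonnes to kg: 34360 t * 1000 = 34360000 kg
Step 2 — V = 34360000 / 1021.2 ≈ 33647 m^3 (5 s.f.)

33647 m^3


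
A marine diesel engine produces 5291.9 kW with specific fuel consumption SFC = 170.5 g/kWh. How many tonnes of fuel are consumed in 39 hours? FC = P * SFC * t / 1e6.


Formula: FC (tonnes) = P * SFC * t / 1,000,000
Step 1 — P * SFC * t = 5291.9 * 170.5 * 39 = 35188489.05 g
Step 2 — FC (tonnes) = 35188489.05 / 1,000,000 ≈ 35.188 tonnes (5 s.f.)

35.188 tonnes


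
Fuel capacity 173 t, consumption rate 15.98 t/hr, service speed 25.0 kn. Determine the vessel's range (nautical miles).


Formula: endurance = fuel / rate; range = endurance * speed
Step 1 — endurance = 173 / 15.98 = 10.826 hours
Step 2 — range = 10.826 * 25.0 ≈ 270.65 nautical miles (5 s.f.)

270.65 NM


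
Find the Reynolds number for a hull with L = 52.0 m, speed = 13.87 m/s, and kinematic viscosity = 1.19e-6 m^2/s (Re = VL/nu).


Formula: Re = V * L / nu
Step 1 — V * L = 13.87 * 52.0 = 721.24 m^2/s
Step 2 — Re = 721.24 / 1.19e-6 = 6.06e+08

6.06e+08


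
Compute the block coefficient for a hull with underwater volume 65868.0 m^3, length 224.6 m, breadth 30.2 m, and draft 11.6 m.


Formula: Cb = V / (L * B * T)
Step 1 — L * B * T = 224.6 * 30.2 * 11.6 = 78681.872 m^3
Step 2 — Cb = 65868.0 / 78681.872 ≈ 0.83714 (5 s.f.)

0.83714


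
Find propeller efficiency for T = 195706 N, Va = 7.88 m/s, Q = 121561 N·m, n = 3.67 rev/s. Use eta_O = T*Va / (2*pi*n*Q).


Formula: eta = T * Va / (2 * pi * n * Q)
Step 1 — numerator = T * Va = 195706 * 7.88 = 1542163.28
Step 2 — 2 * pi * n = 2 * pi * 3.67 = 23.05929
Step 3 — denominator = 23.05929 * 121561 = 2803110.35
Step 4 — eta = 1542163.28 / 2803110.35 ≈ 0.55016 (5 s.f.)

0.55016


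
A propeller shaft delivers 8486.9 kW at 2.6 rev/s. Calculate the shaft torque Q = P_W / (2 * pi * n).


Formula: Q = P_W / (2 * pi * n)
Step 1 — P_W = 8486.9 kW * 1000 = 8486900.0 W
Step 2 — 2 * pi * n = 2 * pi * 2.6 = 16.336282
Step 3 — Q = 8486900.0 / 16.336282 ≈ 519510 N·m (5 s.f.)

519510 N·m


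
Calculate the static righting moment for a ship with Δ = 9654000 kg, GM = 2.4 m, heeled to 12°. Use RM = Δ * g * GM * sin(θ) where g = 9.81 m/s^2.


Formula: GZ = GM * sin(theta); RM = disp * g * GZ
Step 1 — GZ = 2.4 * sin(12°) = 2.4 * 0.207912 = 0.498989 m
Step 2 — RM = 9654000 * 9.81 * 0.498989 ≈ 47257000 N·m (5 s.f.)

47257000 N·m


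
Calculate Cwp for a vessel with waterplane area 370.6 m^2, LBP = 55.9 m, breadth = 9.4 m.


Formula: Cwp = Aw / (L * B)
Step 1 — L * B = 55.9 * 9.4 = 525.46 m^2
Step 2 — Cwp = 370.6 / 525.46 ≈ 0.70529 (5 s.f.)

0.70529


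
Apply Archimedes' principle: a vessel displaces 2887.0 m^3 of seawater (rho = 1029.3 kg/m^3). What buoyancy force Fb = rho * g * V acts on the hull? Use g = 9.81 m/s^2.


Formula: Fb = rho * g * V
Substituting: Fb = 1029.3 * 9.81 * 2887.0
Intermediate: 1029.3 * 9.81 = 10097.433
Result: Fb = 10097.433 * 2887.0 ≈ 29151000 N (5 s.f.)

29151000 N


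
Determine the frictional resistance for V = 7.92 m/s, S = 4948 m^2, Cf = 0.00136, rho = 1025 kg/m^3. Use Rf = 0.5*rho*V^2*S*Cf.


Formula: Rf = 0.5 * rho * V^2 * S * Cf
Step 1 — V^2 = 7.92^2 = 62.7264
Step 2 — 0.5 * rho * V^2 = 0.5 * 1025 * 62.7264 = 32147.28
Step 3 — Rf = 32147.28 * 4948 * 0.00136 ≈ 216330 N (5 s.f.)

216330 N


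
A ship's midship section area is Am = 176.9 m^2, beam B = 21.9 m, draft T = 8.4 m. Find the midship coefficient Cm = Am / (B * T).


Formula: Cm = Am / (B * T)
Step 1 — B * T = 21.9 * 8.4 = 183.96 m^2
Step 2 — Cm = 176.9 / 183.96 ≈ 0.96162 (5 s.f.)

0.96162


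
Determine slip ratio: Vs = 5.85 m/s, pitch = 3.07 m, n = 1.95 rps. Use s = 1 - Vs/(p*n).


Formula: s = 1 - Vs / (p * n)
Step 1 — p * n = 3.07 * 1.95 = 5.9865
Step 2 — Vs / (p*n) = 5.85 / 5.9865 = 0.977199 (6 d.p.)
Step 3 — s = 1 - 0.977199 = 0.022801

0.022801


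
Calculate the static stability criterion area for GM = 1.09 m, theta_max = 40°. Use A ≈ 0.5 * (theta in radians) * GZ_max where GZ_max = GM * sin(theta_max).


Formula: GZ_max = GM * sin(theta); Area = 0.5 * theta_rad * GZ_max
Step 1 — GZ_max = 1.09 * sin(40°) = 1.09 * 0.642788 = 0.700639 m
Step 2 — theta_rad = 40 * pi/180 = 0.698132 rad
Step 3 — Area = 0.5 * 0.698132 * 0.700639 ≈ 0.24457 m·rad (5 s.f.)

0.24457 m·rad


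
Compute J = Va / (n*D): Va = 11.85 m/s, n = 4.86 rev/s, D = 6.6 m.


Formula: J = Va / (n * D)
Step 1 — n * D = 4.86 * 6.6 = 32.076
Step 2 — J = 11.85 / 32.076 ≈ 0.36944 (5 s.f.)

0.36944


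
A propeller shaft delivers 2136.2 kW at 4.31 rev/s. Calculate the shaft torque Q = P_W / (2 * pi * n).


Formula: Q = P_W / (2 * pi * n)
Step 1 — P_W = 2136.2 kW * 1000 = 2136200.0 W
Step 2 — 2 * pi * n = 2 * pi * 4.31 = 27.080529
Step 3 — Q = 2136200.0 / 27.080529 ≈ 78883 N·m (5 s.f.)

78883 N·m


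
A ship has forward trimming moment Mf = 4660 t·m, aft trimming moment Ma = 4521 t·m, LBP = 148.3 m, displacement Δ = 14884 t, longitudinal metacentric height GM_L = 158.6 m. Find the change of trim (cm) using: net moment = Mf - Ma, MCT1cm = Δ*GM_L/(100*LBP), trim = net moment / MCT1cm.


Formula: net trimming moment = Mf - Ma; MCT1cm = Δ*GM_L/(100*LBP); trim = net moment / MCT1cm
Step 1 — net trimming moment = 4660 - 4521 = 139 t·m
Step 2 — MCT1cm = 14884 * 158.6 / (100 * 148.3) = 159.1775 t·m/cm
Step 3 — trim = 139 / 159.1775 ≈ 0.87324 cm (5 s.f.)

0.87324 cm


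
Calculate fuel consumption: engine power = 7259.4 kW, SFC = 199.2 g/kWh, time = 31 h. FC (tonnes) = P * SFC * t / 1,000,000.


Formula: FC (tonnes) = P * SFC * t / 1,000,000
Step 1 — P * SFC * t = 7259.4 * 199.2 * 31 = 44828246.88 g
Step 2 — FC (tonnes) = 44828246.88 / 1,000,000 ≈ 44.828 tonnes (5 s.f.)

44.828 tonnes


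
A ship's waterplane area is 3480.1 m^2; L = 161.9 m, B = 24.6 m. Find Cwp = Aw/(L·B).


Formula: Cwp = Aw / (L * B)
Step 1 — L * B = 161.9 * 24.6 = 3982.74 m^2
Step 2 — Cwp = 3480.1 / 3982.74 ≈ 0.87380 (5 s.f.)

0.87380


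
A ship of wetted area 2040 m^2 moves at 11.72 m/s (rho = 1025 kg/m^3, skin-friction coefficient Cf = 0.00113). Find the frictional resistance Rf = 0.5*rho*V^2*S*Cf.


Formula: Rf = 0.5 * rho * V^2 * S * Cf
Step 1 — V^2 = 11.72^2 = 137.3584
Step 2 — 0.5 * rho * V^2 = 0.5 * 1025 * 137.3584 = 70396.18
Step 3 — Rf = 70396.18 * 2040 * 0.00113 ≈ 162280 N (5 s.f.)

162280 N


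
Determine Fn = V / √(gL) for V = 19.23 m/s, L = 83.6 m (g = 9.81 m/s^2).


Formula: Fn = V / sqrt(g * L)
Step 1 — g * L = 9.81 * 83.6 = 820.116
Step 2 — sqrt(g * L) = sqrt(820.116) = 28.637668
Step 3 — Fn = 19.23 / 28.637668 ≈ 0.67149 (5 s.f.)

0.67149


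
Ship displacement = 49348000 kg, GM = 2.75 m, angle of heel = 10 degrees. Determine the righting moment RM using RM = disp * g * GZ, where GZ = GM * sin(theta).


Formula: GZ = GM * sin(theta); RM = disp * g * GZ
Step 1 — GZ = 2.75 * sin(10°) = 2.75 * 0.173648 = 0.477532 m
Step 2 — RM = 49348000 * 9.81 * 0.477532 ≈ 231180000 N·m (5 s.f.)

231180000 N·m


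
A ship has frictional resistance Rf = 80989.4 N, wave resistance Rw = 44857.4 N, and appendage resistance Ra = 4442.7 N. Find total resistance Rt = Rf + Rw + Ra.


Formula: Rt = Rf + Rw + Ra
Substituting: Rt = 80989.4 + 44857.4 + 4442.7
Result: Rt = 130289.5 N

130289.5 N


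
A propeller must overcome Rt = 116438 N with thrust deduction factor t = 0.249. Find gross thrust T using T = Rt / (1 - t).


Formula: T = Rt / (1 - t)
Step 1 — (1 - t) = 1 - 0.249 = 0.751
Step 2 — T = 116438 / 0.751 ≈ 155040 N (5 s.f.)

155040 N


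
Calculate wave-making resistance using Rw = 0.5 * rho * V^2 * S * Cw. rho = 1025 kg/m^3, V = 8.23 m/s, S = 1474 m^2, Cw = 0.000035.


Formula: Rw = 0.5 * rho * V^2 * S * Cw
Step 1 — V^2 = 8.23^2 = 67.7329
Step 2 — 0.5 * rho * V^2 = 0.5 * 1025 * 67.7329 = 34713.11125
Step 3 — Rw = 34713.11125 * 1474 * 0.000035 ≈ 1790.8 N (5 s.f.)

1790.8 N


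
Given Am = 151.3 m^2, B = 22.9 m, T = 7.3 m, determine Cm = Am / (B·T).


Formula: Cm = Am / (B * T)
Step 1 — B * T = 22.9 * 7.3 = 167.17 m^2
Step 2 — Cm = 151.3 / 167.17 ≈ 0.90507 (5 s.f.)

0.90507


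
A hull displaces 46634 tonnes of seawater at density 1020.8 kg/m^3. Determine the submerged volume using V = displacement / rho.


Formula: V = mass / rho
Step 1 — convert tonnes to kg: 46634 t * 1000 = 46634000 kg
Step 2 — V = 46634000 / 1020.8 ≈ 45684 m^3 (5 s.f.)

45684 m^3


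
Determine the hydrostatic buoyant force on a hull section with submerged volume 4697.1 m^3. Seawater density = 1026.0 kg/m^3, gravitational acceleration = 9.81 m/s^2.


Formula: Fb = rho * g * V
Substituting: Fb = 1026.0 * 9.81 * 4697.1
Intermediate: 1026.0 * 9.81 = 10065.06
Result: Fb = 10065.06 * 4697.1 ≈ 47277000 N (5 s.f.)

47277000 N


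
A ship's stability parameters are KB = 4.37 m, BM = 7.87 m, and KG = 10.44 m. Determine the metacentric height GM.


Formula: GM = KB + BM - KG
Step 1 — KM = KB + BM = 4.37 + 7.87 = 12.24 m
Step 2 — GM = KM - KG = 12.24 - 10.44 = 1.8 m

1.8 m


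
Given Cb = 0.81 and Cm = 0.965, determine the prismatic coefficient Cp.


Formula: Cp = Cb / Cm
Substituting: Cp = 0.81 / 0.965
Result: Cp ≈ 0.83938 (5 s.f.)

0.83938


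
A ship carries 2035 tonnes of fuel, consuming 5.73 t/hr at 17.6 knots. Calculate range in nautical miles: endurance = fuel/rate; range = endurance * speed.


Formula: endurance = fuel / rate; range = endurance * speed
Step 1 — endurance = 2035 / 5.73 = 355.1483 hours
Step 2 — range = 355.1483 * 17.6 ≈ 6250.6 nautical miles (5 s.f.)

6250.6 NM


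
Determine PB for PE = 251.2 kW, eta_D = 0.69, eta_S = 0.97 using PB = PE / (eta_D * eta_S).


Formula: PB = PE / (eta_D * eta_S)
Step 1 — combined efficiency = eta_D * eta_S = 0.69 * 0.97 = 0.6693
Step 2 — PB = 251.2 / 0.6693 ≈ 375.32 kW (5 s.f.)

375.32 kW


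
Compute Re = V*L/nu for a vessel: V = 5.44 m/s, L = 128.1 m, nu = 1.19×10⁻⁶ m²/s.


Formula: Re = V * L / nu
Step 1 — V * L = 5.44 * 128.1 = 696.864 m^2/s
Step 2 — Re = 696.864 / 1.19e-6 = 5.86e+08

5.86e+08


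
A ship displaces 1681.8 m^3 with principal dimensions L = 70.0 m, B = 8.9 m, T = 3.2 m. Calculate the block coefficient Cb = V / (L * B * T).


Formula: Cb = V / (L * B * T)
Step 1 — L * B * T = 70.0 * 8.9 * 3.2 = 1993.6 m^3
Step 2 — Cb = 1681.8 / 1993.6 ≈ 0.84360 (5 s.f.)

0.84360


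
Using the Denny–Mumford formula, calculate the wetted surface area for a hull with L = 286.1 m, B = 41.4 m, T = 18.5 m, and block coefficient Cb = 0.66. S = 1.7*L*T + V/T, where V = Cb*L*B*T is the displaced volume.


Formula: S = 1.7*L*T + V/T with V = Cb*L*B*T, i.e. S = L * (1.7*T + Cb*B)
Step 1 — 1.7*T = 1.7 * 18.5 = 31.45 m
Step 2 — Cb*B = 0.66 * 41.4 = 27.324 m
Step 3 — 1.7*T + Cb*B = 31.45 + 27.324 = 58.774 m
Step 4 — S = 286.1 * 58.774 ≈ 16815 m^2 (5 s.f.)

16815 m^2


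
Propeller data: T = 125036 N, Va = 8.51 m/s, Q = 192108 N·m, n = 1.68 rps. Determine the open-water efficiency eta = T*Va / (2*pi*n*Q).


Formula: eta = T * Va / (2 * pi * n * Q)
Step 1 — numerator = T * Va = 125036 * 8.51 = 1064056.36
Step 2 — 2 * pi * n = 2 * pi * 1.68 = 10.555751
Step 3 — denominator = 10.555751 * 192108 = 2027844.21
Step 4 — eta = 1064056.36 / 2027844.21 ≈ 0.52472 (5 s.f.)

0.52472


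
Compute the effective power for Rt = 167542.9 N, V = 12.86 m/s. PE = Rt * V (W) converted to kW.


Formula: PE = Rt * V / 1000 (kW)
Step 1 — PE (W) = 167542.9 * 12.86 = 2154601.694 W
Step 2 — PE (kW) = 2154601.694 / 1000 ≈ 2154.6 kW (5 s.f.)

2154.6 kW


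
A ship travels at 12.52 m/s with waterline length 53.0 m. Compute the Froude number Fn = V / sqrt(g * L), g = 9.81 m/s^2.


Formula: Fn = V / sqrt(g * L)
Step 1 — g * L = 9.81 * 53.0 = 519.93
Step 2 — sqrt(g * L) = sqrt(519.93) = 22.801974
Step 3 — Fn = 12.52 / 22.801974 ≈ 0.54908 (5 s.f.)

0.54908


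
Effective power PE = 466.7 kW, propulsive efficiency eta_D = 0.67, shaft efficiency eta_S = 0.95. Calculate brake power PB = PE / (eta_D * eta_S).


Formula: PB = PE / (eta_D * eta_S)
Step 1 — combined efficiency = eta_D * eta_S = 0.67 * 0.95 = 0.6365
Step 2 — PB = 466.7 / 0.6365 ≈ 733.23 kW (5 s.f.)

733.23 kW


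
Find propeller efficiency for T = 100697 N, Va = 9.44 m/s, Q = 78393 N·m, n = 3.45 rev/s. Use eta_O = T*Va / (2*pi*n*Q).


Formula: eta = T * Va / (2 * pi * n * Q)
Step 1 — numerator = T * Va = 100697 * 9.44 = 950579.68
Step 2 — 2 * pi * n = 2 * pi * 3.45 = 21.676989
Step 3 — denominator = 21.676989 * 78393 = 1699324.2
Step 4 — eta = 950579.68 / 1699324.2 ≈ 0.55939 (5 s.f.)

0.55939


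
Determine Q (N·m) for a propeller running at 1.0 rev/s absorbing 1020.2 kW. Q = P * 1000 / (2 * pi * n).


Formula: Q = P_W / (2 * pi * n)
Step 1 — P_W = 1020.2 kW * 1000 = 1020200.0 W
Step 2 — 2 * pi * n = 2 * pi * 1.0 = 6.283185
Step 3 — Q = 1020200.0 / 6.283185 ≈ 162370 N·m (5 s.f.)

162370 N·m


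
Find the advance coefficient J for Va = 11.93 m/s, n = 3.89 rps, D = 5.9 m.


Formula: J = Va / (n * D)
Step 1 — n * D = 3.89 * 5.9 = 22.951
Step 2 — J = 11.93 / 22.951 ≈ 0.51980 (5 s.f.)

0.51980


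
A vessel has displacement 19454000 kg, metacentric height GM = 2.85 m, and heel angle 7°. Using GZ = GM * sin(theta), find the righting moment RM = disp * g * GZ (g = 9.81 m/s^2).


Formula: GZ = GM * sin(theta); RM = disp * g * GZ
Step 1 — GZ = 2.85 * sin(7°) = 2.85 * 0.121869 = 0.347327 m
Step 2 — RM = 19454000 * 9.81 * 0.347327 ≈ 66285000 N·m (5 s.f.)

66285000 N·m


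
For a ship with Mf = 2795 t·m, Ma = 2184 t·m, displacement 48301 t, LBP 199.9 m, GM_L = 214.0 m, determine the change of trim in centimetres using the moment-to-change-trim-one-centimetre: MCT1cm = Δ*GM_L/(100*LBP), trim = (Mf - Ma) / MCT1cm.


Formula: net trimming moment = Mf - Ma; MCT1cm = Δ*GM_L/(100*LBP); trim = net moment / MCT1cm
Step 1 — net trimming moment = 2795 - 2184 = 611 t·m
Step 2 — MCT1cm = 48301 * 214.0 / (100 * 199.9) = 517.0792 t·m/cm
Step 3 — trim = 611 / 517.0792 ≈ 1.1816 cm (5 s.f.)

1.1816 cm


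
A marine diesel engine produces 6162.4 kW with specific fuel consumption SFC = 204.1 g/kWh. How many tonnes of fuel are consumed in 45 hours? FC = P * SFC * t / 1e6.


Formula: FC (tonnes) = P * SFC * t / 1,000,000
Step 1 — P * SFC * t = 6162.4 * 204.1 * 45 = 56598562.8 g
Step 2 — FC (tonnes) = 56598562.8 / 1,000,000 ≈ 56.599 tonnes (5 s.f.)

56.599 tonnes


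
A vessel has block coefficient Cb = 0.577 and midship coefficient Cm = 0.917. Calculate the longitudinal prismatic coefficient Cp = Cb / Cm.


Formula: Cp = Cb / Cm
Substituting: Cp = 0.577 / 0.917
Result: Cp ≈ 0.62923 (5 s.f.)

0.62923


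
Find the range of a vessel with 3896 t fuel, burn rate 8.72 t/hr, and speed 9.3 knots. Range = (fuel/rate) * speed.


Formula: endurance = fuel / rate; range = endurance * speed
Step 1 — endurance = 3896 / 8.72 = 446.789 hours
Step 2 — range = 446.789 * 9.3 ≈ 4155.1 nautical miles (5 s.f.)

4155.1 NM


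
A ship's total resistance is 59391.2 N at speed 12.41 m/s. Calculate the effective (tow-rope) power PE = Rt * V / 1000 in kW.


Formula: PE = Rt * V / 1000 (kW)
Step 1 — PE (W) = 59391.2 * 12.41 = 737044.792 W
Step 2 — PE (kW) = 737044.792 / 1000 ≈ 737.04 kW (5 s.f.)

737.04 kW


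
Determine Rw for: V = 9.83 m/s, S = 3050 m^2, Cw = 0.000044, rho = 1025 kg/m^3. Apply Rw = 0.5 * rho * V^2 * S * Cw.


Formula: Rw = 0.5 * rho * V^2 * S * Cw
Step 1 — V^2 = 9.83^2 = 96.6289
Step 2 — 0.5 * rho * V^2 = 0.5 * 1025 * 96.6289 = 49522.31125
Step 3 — Rw = 49522.31125 * 3050 * 0.000044 ≈ 6645.9 N (5 s.f.)

6645.9 N


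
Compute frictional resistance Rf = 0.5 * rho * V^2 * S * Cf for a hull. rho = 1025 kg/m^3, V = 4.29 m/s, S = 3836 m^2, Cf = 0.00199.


Formula: Rf = 0.5 * rho * V^2 * S * Cf
Step 1 — V^2 = 4.29^2 = 18.4041
Step 2 — 0.5 * rho * V^2 = 0.5 * 1025 * 18.4041 = 9432.10125
Step 3 — Rf = 9432.10125 * 3836 * 0.00199 ≈ 72001 N (5 s.f.)

72001 N


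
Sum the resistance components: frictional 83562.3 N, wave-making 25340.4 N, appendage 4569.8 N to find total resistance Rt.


Formula: Rt = Rf + Rw + Ra
Substituting: Rt = 83562.3 + 25340.4 + 4569.8
Result: Rt = 113472.5 N

113472.5 N


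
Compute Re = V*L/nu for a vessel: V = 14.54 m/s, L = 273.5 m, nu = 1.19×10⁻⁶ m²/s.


Formula: Re = V * L / nu
Step 1 — V * L = 14.54 * 273.5 = 3976.69 m^2/s
Step 2 — Re = 3976.69 / 1.19e-6 = 3.34e+09

3.34e+09


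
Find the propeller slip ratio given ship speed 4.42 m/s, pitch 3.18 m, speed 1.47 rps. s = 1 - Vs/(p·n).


Formula: s = 1 - Vs / (p * n)
Step 1 — p * n = 3.18 * 1.47 = 4.6746
Step 2 — Vs / (p*n) = 4.42 / 4.6746 = 0.945535 (6 d.p.)
Step 3 — s = 1 - 0.945535 = 0.054465

0.054465


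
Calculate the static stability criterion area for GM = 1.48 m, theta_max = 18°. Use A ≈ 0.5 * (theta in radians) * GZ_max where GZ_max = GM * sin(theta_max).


Formula: GZ_max = GM * sin(theta); Area = 0.5 * theta_rad * GZ_max
Step 1 — GZ_max = 1.48 * sin(18°) = 1.48 * 0.309017 = 0.457345 m
Step 2 — theta_rad = 18 * pi/180 = 0.314159 rad
Step 3 — Area = 0.5 * 0.314159 * 0.457345 ≈ 0.071840 m·rad (5 s.f.)

0.071840 m·rad


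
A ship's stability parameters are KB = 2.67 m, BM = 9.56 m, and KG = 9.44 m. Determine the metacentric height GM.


Formula: GM = KB + BM - KG
Step 1 — KM = KB + BM = 2.67 + 9.56 = 12.23 m
Step 2 — GM = KM - KG = 12.23 - 9.44 = 2.79 m

2.79 m


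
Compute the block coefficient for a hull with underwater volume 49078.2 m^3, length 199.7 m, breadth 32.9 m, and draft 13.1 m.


Formula: Cb = V / (L * B * T)
Step 1 — L * B * T = 199.7 * 32.9 * 13.1 = 86068.703 m^3
Step 2 — Cb = 49078.2 / 86068.703 ≈ 0.57022 (5 s.f.)

0.57022


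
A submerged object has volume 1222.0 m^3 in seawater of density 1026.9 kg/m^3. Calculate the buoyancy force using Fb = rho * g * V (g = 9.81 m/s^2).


Formula: Fb = rho * g * V
Substituting: Fb = 1026.9 * 9.81 * 1222.0
Intermediate: 1026.9 * 9.81 = 10073.889
Result: Fb = 10073.889 * 1222.0 ≈ 12310000 N (5 s.f.)

12310000 N


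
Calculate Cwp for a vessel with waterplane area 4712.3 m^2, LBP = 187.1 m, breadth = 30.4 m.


Formula: Cwp = Aw / (L * B)
Step 1 — L * B = 187.1 * 30.4 = 5687.84 m^2
Step 2 — Cwp = 4712.3 / 5687.84 ≈ 0.82849 (5 s.f.)

0.82849


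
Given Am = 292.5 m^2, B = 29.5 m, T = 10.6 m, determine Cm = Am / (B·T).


Formula: Cm = Am / (B * T)
Step 1 — B * T = 29.5 * 10.6 = 312.7 m^2
Step 2 — Cm = 292.5 / 312.7 ≈ 0.93540 (5 s.f.)

0.93540


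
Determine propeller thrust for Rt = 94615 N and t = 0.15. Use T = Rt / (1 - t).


Formula: T = Rt / (1 - t)
Step 1 — (1 - t) = 1 - 0.15 = 0.85
Step 2 — T = 94615 / 0.85 ≈ 111310 N (5 s.f.)

111310 N


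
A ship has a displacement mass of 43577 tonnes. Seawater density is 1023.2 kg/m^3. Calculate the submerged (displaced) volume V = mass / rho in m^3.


Formula: V = mass / rho
Step 1 — convert tonnes to kg: 43577 t * 1000 = 43577000 kg
Step 2 — V = 43577000 / 1023.2 ≈ 42589 m^3 (5 s.f.)

42589 m^3


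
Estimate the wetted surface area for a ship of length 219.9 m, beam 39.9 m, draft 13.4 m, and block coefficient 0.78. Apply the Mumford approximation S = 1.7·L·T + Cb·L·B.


Formula: S = 1.7*L*T + V/T with V = Cb*L*B*T, i.e. S = L * (1.7*T + Cb*B)
Step 1 — 1.7*T = 1.7 * 13.4 = 22.78 m
Step 2 — Cb*B = 0.78 * 39.9 = 31.122 m
Step 3 — 1.7*T + Cb*B = 22.78 + 31.122 = 53.902 m
Step 4 — S = 219.9 * 53.902 ≈ 11853 m^2 (5 s.f.)

11853 m^2


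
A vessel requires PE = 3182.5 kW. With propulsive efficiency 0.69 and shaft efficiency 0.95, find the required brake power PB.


Formula: PB = PE / (eta_D * eta_S)
Step 1 — combined efficiency = eta_D * eta_S = 0.69 * 0.95 = 0.6555
Step 2 — PB = 3182.5 / 0.6555 ≈ 4855.1 kW (5 s.f.)

4855.1 kW


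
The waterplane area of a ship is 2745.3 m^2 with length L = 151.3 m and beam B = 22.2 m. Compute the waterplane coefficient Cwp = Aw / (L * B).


Formula: Cwp = Aw / (L * B)
Step 1 — L * B = 151.3 * 22.2 = 3358.86 m^2
Step 2 — Cwp = 2745.3 / 3358.86 ≈ 0.81733 (5 s.f.)

0.81733


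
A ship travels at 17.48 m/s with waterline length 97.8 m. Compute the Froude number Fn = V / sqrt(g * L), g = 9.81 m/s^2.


Formula: Fn = V / sqrt(g * L)
Step 1 — g * L = 9.81 * 97.8 = 959.418
Step 2 — sqrt(g * L) = sqrt(959.418) = 30.974473
Step 3 — Fn = 17.48 / 30.974473 ≈ 0.56434 (5 s.f.)

0.56434


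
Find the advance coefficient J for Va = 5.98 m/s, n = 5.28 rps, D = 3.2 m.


Formula: J = Va / (n * D)
Step 1 — n * D = 5.28 * 3.2 = 16.896
Step 2 — J = 5.98 / 16.896 ≈ 0.35393 (5 s.f.)

0.35393


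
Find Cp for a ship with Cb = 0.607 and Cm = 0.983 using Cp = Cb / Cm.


Formula: Cp = Cb / Cm
Substituting: Cp = 0.607 / 0.983
Result: Cp ≈ 0.61750 (5 s.f.)

0.61750


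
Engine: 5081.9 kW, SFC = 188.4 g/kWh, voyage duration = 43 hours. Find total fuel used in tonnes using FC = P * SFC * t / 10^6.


Formula: FC (tonnes) = P * SFC * t / 1,000,000
Step 1 — P * SFC * t = 5081.9 * 188.4 * 43 = 41169488.28 g
Step 2 — FC (tonnes) = 41169488.28 / 1,000,000 ≈ 41.169 tonnes (5 s.f.)

41.169 tonnes


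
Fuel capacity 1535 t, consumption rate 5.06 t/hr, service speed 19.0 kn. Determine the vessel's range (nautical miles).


Formula: endurance = fuel / rate; range = endurance * speed
Step 1 — endurance = 1535 / 5.06 = 303.3597 hours
Step 2 — range = 303.3597 * 19.0 ≈ 5763.8 nautical miles (5 s.f.)

5763.8 NM


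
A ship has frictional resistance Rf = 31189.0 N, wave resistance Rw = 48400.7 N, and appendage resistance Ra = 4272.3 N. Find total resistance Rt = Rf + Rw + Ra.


Formula: Rt = Rf + Rw + Ra
Substituting: Rt = 31189.0 + 48400.7 + 4272.3
Result: Rt = 83862.0 N

83862.0 N


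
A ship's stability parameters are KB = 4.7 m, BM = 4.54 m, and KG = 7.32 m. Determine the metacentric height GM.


Formula: GM = KB + BM - KG
Step 1 — KM = KB + BM = 4.7 + 4.54 = 9.24 m
Step 2 — GM = KM - KG = 9.24 - 7.32 = 1.92 m

1.92 m


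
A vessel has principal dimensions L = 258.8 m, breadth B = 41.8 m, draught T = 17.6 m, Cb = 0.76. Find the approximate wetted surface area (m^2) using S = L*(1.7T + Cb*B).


Formula: S = 1.7*L*T + V/T with V = Cb*L*B*T, i.e. S = L * (1.7*T + Cb*B)
Step 1 — 1.7*T = 1.7 * 17.6 = 29.92 m
Step 2 — Cb*B = 0.76 * 41.8 = 31.768 m
Step 3 — 1.7*T + Cb*B = 29.92 + 31.768 = 61.688 m
Step 4 — S = 258.8 * 61.688 ≈ 15965 m^2 (5 s.f.)

15965 m^2


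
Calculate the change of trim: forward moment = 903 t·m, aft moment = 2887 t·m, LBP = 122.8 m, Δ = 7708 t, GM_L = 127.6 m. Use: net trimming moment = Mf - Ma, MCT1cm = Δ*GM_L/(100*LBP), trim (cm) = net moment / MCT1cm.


Formula: net trimming moment = Mf - Ma; MCT1cm = Δ*GM_L/(100*LBP); trim = net moment / MCT1cm
Step 1 — net trimming moment = 903 - 2887 = -1984 t·m
Step 2 — MCT1cm = 7708 * 127.6 / (100 * 122.8) = 80.0929 t·m/cm
Step 3 — trim = -1984 / 80.0929 ≈ -24.771 cm (5 s.f.)

-24.771 cm


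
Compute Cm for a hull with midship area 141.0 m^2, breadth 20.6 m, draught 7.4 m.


Formula: Cm = Am / (B * T)
Step 1 — B * T = 20.6 * 7.4 = 152.44 m^2
Step 2 — Cm = 141.0 / 152.44 ≈ 0.92495 (5 s.f.)

0.92495


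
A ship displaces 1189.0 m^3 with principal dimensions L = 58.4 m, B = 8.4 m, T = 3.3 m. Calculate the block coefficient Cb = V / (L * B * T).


Formula: Cb = V / (L * B * T)
Step 1 — L * B * T = 58.4 * 8.4 * 3.3 = 1618.848 m^3
Step 2 — Cb = 1189.0 / 1618.848 ≈ 0.73447 (5 s.f.)

0.73447


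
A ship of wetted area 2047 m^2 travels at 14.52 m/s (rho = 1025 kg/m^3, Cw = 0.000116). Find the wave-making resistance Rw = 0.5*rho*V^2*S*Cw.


Formula: Rw = 0.5 * rho * V^2 * S * Cw
Step 1 — V^2 = 14.52^2 = 210.8304
Step 2 — 0.5 * rho * V^2 = 0.5 * 1025 * 210.8304 = 108050.58
Step 3 — Rw = 108050.58 * 2047 * 0.000116 ≈ 25657 N (5 s.f.)

25657 N


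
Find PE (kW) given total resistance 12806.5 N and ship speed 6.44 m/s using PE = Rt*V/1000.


Formula: PE = Rt * V / 1000 (kW)
Step 1 — PE (W) = 12806.5 * 6.44 = 82473.86 W
Step 2 — PE (kW) = 82473.86 / 1000 ≈ 82.474 kW (5 s.f.)

82.474 kW


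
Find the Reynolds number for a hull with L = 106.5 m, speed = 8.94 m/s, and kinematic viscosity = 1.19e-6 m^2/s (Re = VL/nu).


Formula: Re = V * L / nu
Step 1 — V * L = 8.94 * 106.5 = 952.11 m^2/s
Step 2 — Re = 952.11 / 1.19e-6 = 8.00e+08

8.00e+08


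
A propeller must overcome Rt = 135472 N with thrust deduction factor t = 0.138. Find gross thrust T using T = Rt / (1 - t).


Formula: T = Rt / (1 - t)
Step 1 — (1 - t) = 1 - 0.138 = 0.862
Step 2 — T = 135472 / 0.862 ≈ 157160 N (5 s.f.)

157160 N


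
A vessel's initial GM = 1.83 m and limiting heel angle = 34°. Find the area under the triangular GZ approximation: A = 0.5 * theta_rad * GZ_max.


Formula: GZ_max = GM * sin(theta); Area = 0.5 * theta_rad * GZ_max
Step 1 — GZ_max = 1.83 * sin(34°) = 1.83 * 0.559193 = 1.023323 m
Step 2 — theta_rad = 34 * pi/180 = 0.593412 rad
Step 3 — Area = 0.5 * 0.593412 * 1.023323 ≈ 0.30363 m·rad (5 s.f.)

0.30363 m·rad


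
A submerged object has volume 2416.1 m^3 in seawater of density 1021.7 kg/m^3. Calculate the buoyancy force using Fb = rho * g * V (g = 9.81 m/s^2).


Formula: Fb = rho * g * V
Substituting: Fb = 1021.7 * 9.81 * 2416.1
Intermediate: 1021.7 * 9.81 = 10022.877
Result: Fb = 10022.877 * 2416.1 ≈ 24216000 N (5 s.f.)

24216000 N


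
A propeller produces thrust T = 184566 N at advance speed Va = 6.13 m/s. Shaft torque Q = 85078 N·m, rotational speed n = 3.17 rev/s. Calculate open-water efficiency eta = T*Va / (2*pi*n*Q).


Formula: eta = T * Va / (2 * pi * n * Q)
Step 1 — numerator = T * Va = 184566 * 6.13 = 1131389.58
Step 2 — 2 * pi * n = 2 * pi * 3.17 = 19.917697
Step 3 — denominator = 19.917697 * 85078 = 1694557.83
Step 4 — eta = 1131389.58 / 1694557.83 ≈ 0.66766 (5 s.f.)

0.66766


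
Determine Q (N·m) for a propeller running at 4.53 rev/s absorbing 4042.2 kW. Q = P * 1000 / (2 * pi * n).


Formula: Q = P_W / (2 * pi * n)
Step 1 — P_W = 4042.2 kW * 1000 = 4042200.0 W
Step 2 — 2 * pi * n = 2 * pi * 4.53 = 28.462829
Step 3 — Q = 4042200.0 / 28.462829 ≈ 142020 N·m (5 s.f.)

142020 N·m


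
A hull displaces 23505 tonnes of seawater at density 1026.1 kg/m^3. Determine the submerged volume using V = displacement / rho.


Formula: V = mass / rho
Step 1 — convert tonnes to kg: 23505 t * 1000 = 23505000 kg
Step 2 — V = 23505000 / 1026.1 ≈ 22907 m^3 (5 s.f.)

22907 m^3


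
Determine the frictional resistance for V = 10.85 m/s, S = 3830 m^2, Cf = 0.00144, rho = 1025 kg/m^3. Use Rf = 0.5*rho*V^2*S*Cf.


Formula: Rf = 0.5 * rho * V^2 * S * Cf
Step 1 — V^2 = 10.85^2 = 117.7225
Step 2 — 0.5 * rho * V^2 = 0.5 * 1025 * 117.7225 = 60332.78125
Step 3 — Rf = 60332.78125 * 3830 * 0.00144 ≈ 332750 N (5 s.f.)

332750 N


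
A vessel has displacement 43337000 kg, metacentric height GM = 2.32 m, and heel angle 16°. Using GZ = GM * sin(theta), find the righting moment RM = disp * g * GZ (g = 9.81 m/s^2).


Formula: GZ = GM * sin(theta); RM = disp * g * GZ
Step 1 — GZ = 2.32 * sin(16°) = 2.32 * 0.275637 = 0.639478 m
Step 2 — RM = 43337000 * 9.81 * 0.639478 ≈ 271870000 N·m (5 s.f.)

271870000 N·m


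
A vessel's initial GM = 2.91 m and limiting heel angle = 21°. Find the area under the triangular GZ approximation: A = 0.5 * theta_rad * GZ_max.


Formula: GZ_max = GM * sin(theta); Area = 0.5 * theta_rad * GZ_max
Step 1 — GZ_max = 2.91 * sin(21°) = 2.91 * 0.358368 = 1.042851 m
Step 2 — theta_rad = 21 * pi/180 = 0.366519 rad
Step 3 — Area = 0.5 * 0.366519 * 1.042851 ≈ 0.19111 m·rad (5 s.f.)

0.19111 m·rad


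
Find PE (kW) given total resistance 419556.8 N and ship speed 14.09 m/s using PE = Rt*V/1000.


Formula: PE = Rt * V / 1000 (kW)
Step 1 — PE (W) = 419556.8 * 14.09 = 5911555.312 W
Step 2 — PE (kW) = 5911555.312 / 1000 ≈ 5911.6 kW (5 s.f.)

5911.6 kW


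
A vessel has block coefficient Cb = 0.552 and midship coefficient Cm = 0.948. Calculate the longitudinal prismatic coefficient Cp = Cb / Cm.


Formula: Cp = Cb / Cm
Substituting: Cp = 0.552 / 0.948
Result: Cp ≈ 0.58228 (5 s.f.)

0.58228


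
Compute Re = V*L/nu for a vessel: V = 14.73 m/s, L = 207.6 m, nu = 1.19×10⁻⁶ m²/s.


Formula: Re = V * L / nu
Step 1 — V * L = 14.73 * 207.6 = 3057.948 m^2/s
Step 2 — Re = 3057.948 / 1.19e-6 = 2.57e+09

2.57e+09


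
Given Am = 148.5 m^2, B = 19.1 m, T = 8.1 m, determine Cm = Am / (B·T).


Formula: Cm = Am / (B * T)
Step 1 — B * T = 19.1 * 8.1 = 154.71 m^2
Step 2 — Cm = 148.5 / 154.71 ≈ 0.95986 (5 s.f.)

0.95986


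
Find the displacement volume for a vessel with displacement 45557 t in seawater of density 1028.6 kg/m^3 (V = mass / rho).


Formula: V = mass / rho
Step 1 — convert tonnes to kg: 45557 t * 1000 = 45557000 kg
Step 2 — V = 45557000 / 1028.6 ≈ 44290 m^3 (5 s.f.)

44290 m^3


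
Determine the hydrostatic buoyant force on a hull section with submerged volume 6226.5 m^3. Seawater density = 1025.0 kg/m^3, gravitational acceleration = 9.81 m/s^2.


Formula: Fb = rho * g * V
Substituting: Fb = 1025.0 * 9.81 * 6226.5
Intermediate: 1025.0 * 9.81 = 10055.25
Result: Fb = 10055.25 * 6226.5 ≈ 62609000 N (5 s.f.)

62609000 N


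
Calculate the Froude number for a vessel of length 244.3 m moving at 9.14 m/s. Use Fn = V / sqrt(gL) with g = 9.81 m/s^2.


Formula: Fn = V / sqrt(g * L)
Step 1 — g * L = 9.81 * 244.3 = 2396.583
Step 2 — sqrt(g * L) = sqrt(2396.583) = 48.954908
Step 3 — Fn = 9.14 / 48.954908 ≈ 0.18670 (5 s.f.)

0.18670


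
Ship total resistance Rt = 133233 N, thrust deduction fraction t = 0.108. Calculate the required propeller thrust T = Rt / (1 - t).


Formula: T = Rt / (1 - t)
Step 1 — (1 - t) = 1 - 0.108 = 0.892
Step 2 — T = 133233 / 0.892 ≈ 149360 N (5 s.f.)

149360 N


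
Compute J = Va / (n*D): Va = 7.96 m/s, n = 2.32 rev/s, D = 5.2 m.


Formula: J = Va / (n * D)
Step 1 — n * D = 2.32 * 5.2 = 12.064
Step 2 — J = 7.96 / 12.064 ≈ 0.65981 (5 s.f.)

0.65981


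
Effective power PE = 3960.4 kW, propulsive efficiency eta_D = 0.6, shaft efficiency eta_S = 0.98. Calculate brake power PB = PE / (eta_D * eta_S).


Formula: PB = PE / (eta_D * eta_S)
Step 1 — combined efficiency = eta_D * eta_S = 0.6 * 0.98 = 0.588
Step 2 — PB = 3960.4 / 0.588 ≈ 6735.4 kW (5 s.f.)

6735.4 kW


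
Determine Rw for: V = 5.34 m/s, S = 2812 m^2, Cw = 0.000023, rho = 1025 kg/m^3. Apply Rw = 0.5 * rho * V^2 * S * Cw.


Formula: Rw = 0.5 * rho * V^2 * S * Cw
Step 1 — V^2 = 5.34^2 = 28.5156
Step 2 — 0.5 * rho * V^2 = 0.5 * 1025 * 28.5156 = 14614.245
Step 3 — Rw = 14614.245 * 2812 * 0.000023 ≈ 945.19 N (5 s.f.)

945.19 N


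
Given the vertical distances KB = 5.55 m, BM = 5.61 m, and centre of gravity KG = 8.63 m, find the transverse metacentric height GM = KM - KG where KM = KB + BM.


Formula: GM = KB + BM - KG
Step 1 — KM = KB + BM = 5.55 + 5.61 = 11.16 m
Step 2 — GM = KM - KG = 11.16 - 8.63 = 2.53 m

2.53 m


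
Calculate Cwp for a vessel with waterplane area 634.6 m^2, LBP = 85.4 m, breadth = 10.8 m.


Formula: Cwp = Aw / (L * B)
Step 1 — L * B = 85.4 * 10.8 = 922.32 m^2
Step 2 — Cwp = 634.6 / 922.32 ≈ 0.68805 (5 s.f.)

0.68805


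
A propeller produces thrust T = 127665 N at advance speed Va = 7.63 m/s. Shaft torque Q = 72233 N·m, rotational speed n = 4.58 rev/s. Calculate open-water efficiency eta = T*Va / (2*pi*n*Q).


Formula: eta = T * Va / (2 * pi * n * Q)
Step 1 — numerator = T * Va = 127665 * 7.63 = 974083.95
Step 2 — 2 * pi * n = 2 * pi * 4.58 = 28.776989
Step 3 — denominator = 28.776989 * 72233 = 2078648.25
Step 4 — eta = 974083.95 / 2078648.25 ≈ 0.46861 (5 s.f.)

0.46861


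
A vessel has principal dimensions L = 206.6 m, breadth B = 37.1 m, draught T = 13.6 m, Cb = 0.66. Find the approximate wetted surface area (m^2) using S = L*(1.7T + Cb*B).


Formula: S = 1.7*L*T + V/T with V = Cb*L*B*T, i.e. S = L * (1.7*T + Cb*B)
Step 1 — 1.7*T = 1.7 * 13.6 = 23.12 m
Step 2 — Cb*B = 0.66 * 37.1 = 24.486 m
Step 3 — 1.7*T + Cb*B = 23.12 + 24.486 = 47.606 m
Step 4 — S = 206.6 * 47.606 ≈ 9835.4 m^2 (5 s.f.)

9835.4 m^2


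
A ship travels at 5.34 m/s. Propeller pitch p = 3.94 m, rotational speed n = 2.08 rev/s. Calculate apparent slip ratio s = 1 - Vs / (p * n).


Formula: s = 1 - Vs / (p * n)
Step 1 — p * n = 3.94 * 2.08 = 8.1952
Step 2 — Vs / (p*n) = 5.34 / 8.1952 = 0.651601 (6 d.p.)
Step 3 — s = 1 - 0.651601 = 0.348399

0.348399


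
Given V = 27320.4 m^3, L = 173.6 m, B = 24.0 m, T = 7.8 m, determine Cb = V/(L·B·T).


Formula: Cb = V / (L * B * T)
Step 1 — L * B * T = 173.6 * 24.0 * 7.8 = 32497.92 m^3
Step 2 — Cb = 27320.4 / 32497.92 ≈ 0.84068 (5 s.f.)

0.84068


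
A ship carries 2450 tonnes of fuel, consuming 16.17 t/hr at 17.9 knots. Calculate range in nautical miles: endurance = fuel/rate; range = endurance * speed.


Formula: endurance = fuel / rate; range = endurance * speed
Step 1 — endurance = 2450 / 16.17 = 151.5152 hours
Step 2 — range = 151.5152 * 17.9 ≈ 2712.1 nautical miles (5 s.f.)

2712.1 NM


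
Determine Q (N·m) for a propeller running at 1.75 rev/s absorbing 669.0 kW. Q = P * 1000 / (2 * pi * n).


Formula: Q = P_W / (2 * pi * n)
Step 1 — P_W = 669.0 kW * 1000 = 669000.0 W
Step 2 — 2 * pi * n = 2 * pi * 1.75 = 10.995574
Step 3 — Q = 669000.0 / 10.995574 ≈ 60843 N·m (5 s.f.)

60843 N·m


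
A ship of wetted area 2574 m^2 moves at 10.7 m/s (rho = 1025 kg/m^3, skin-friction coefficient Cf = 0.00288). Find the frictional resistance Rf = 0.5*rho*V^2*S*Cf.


Formula: Rf = 0.5 * rho * V^2 * S * Cf
Step 1 — V^2 = 10.7^2 = 114.49
Step 2 — 0.5 * rho * V^2 = 0.5 * 1025 * 114.49 = 58676.125
Step 3 — Rf = 58676.125 * 2574 * 0.00288 ≈ 434970 N (5 s.f.)

434970 N


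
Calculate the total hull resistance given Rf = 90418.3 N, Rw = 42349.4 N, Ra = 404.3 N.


Formula: Rt = Rf + Rw + Ra
Substituting: Rt = 90418.3 + 42349.4 + 404.3
Result: Rt = 133172.0 N

133172.0 N


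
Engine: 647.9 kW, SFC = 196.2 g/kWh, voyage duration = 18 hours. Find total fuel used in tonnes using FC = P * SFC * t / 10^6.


Formula: FC (tonnes) = P * SFC * t / 1,000,000
Step 1 — P * SFC * t = 647.9 * 196.2 * 18 = 2288123.64 g
Step 2 — FC (tonnes) = 2288123.64 / 1,000,000 ≈ 2.2881 tonnes (5 s.f.)

2.2881 tonnes


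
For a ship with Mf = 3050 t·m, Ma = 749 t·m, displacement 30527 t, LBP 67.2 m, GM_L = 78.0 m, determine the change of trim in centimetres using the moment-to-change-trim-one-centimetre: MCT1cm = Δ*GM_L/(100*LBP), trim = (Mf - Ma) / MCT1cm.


Formula: net trimming moment = Mf - Ma; MCT1cm = Δ*GM_L/(100*LBP); trim = net moment / MCT1cm
Step 1 — net trimming moment = 3050 - 749 = 2301 t·m
Step 2 — MCT1cm = 30527 * 78.0 / (100 * 67.2) = 354.3313 t·m/cm
Step 3 — trim = 2301 / 354.3313 ≈ 6.4939 cm (5 s.f.)

6.4939 cm


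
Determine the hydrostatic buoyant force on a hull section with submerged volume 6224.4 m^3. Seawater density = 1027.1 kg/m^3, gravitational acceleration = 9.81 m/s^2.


Formula: Fb = rho * g * V
Substituting: Fb = 1027.1 * 9.81 * 6224.4
Intermediate: 1027.1 * 9.81 = 10075.851
Result: Fb = 10075.851 * 6224.4 ≈ 62716000 N (5 s.f.)

62716000 N


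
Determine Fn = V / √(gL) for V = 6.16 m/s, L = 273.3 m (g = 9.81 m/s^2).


Formula: Fn = V / sqrt(g * L)
Step 1 — g * L = 9.81 * 273.3 = 2681.073
Step 2 — sqrt(g * L) = sqrt(2681.073) = 51.779079
Step 3 — Fn = 6.16 / 51.779079 ≈ 0.11897 (5 s.f.)

0.11897


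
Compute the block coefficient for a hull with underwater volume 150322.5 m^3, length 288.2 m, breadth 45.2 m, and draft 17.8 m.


Formula: Cb = V / (L * B * T)
Step 1 — L * B * T = 288.2 * 45.2 * 17.8 = 231874.192 m^3
Step 2 — Cb = 150322.5 / 231874.192 ≈ 0.64829 (5 s.f.)

0.64829


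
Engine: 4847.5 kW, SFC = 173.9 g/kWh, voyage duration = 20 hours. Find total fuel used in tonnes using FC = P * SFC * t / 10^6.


Formula: FC (tonnes) = P * SFC * t / 1,000,000
Step 1 — P * SFC * t = 4847.5 * 173.9 * 20 = 16859605.0 g
Step 2 — FC (tonnes) = 16859605.0 / 1,000,000 ≈ 16.860 tonnes (5 s.f.)

16.860 tonnes


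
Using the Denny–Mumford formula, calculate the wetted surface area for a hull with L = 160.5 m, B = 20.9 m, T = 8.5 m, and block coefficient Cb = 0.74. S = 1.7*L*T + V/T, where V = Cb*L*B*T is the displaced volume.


Formula: S = 1.7*L*T + V/T with V = Cb*L*B*T, i.e. S = L * (1.7*T + Cb*B)
Step 1 — 1.7*T = 1.7 * 8.5 = 14.45 m
Step 2 — Cb*B = 0.74 * 20.9 = 15.466 m
Step 3 — 1.7*T + Cb*B = 14.45 + 15.466 = 29.916 m
Step 4 — S = 160.5 * 29.916 ≈ 4801.5 m^2 (5 s.f.)

4801.5 m^2


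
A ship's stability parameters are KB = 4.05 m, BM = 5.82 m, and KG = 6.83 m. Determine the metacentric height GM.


Formula: GM = KB + BM - KG
Step 1 — KM = KB + BM = 4.05 + 5.82 = 9.87 m
Step 2 — GM = KM - KG = 9.87 - 6.83 = 3.04 m

3.04 m


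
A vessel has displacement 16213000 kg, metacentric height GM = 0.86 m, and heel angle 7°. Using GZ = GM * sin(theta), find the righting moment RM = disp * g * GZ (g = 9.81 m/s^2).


Formula: GZ = GM * sin(theta); RM = disp * g * GZ
Step 1 — GZ = 0.86 * sin(7°) = 0.86 * 0.121869 = 0.104807 m
Step 2 — RM = 16213000 * 9.81 * 0.104807 ≈ 16670000 N·m (5 s.f.)

16670000 N·m


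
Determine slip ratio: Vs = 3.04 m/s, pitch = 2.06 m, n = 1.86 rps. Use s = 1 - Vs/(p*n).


Formula: s = 1 - Vs / (p * n)
Step 1 — p * n = 2.06 * 1.86 = 3.8316
Step 2 — Vs / (p*n) = 3.04 / 3.8316 = 0.793402 (6 d.p.)
Step 3 — s = 1 - 0.793402 = 0.206598

0.206598


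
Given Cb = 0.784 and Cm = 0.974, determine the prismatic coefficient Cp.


Formula: Cp = Cb / Cm
Substituting: Cp = 0.784 / 0.974
Result: Cp ≈ 0.80493 (5 s.f.)

0.80493


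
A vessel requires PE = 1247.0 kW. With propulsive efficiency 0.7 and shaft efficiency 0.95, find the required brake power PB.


Formula: PB = PE / (eta_D * eta_S)
Step 1 — combined efficiency = eta_D * eta_S = 0.7 * 0.95 = 0.665
Step 2 — PB = 1247.0 / 0.665 ≈ 1875.2 kW (5 s.f.)

1875.2 kW


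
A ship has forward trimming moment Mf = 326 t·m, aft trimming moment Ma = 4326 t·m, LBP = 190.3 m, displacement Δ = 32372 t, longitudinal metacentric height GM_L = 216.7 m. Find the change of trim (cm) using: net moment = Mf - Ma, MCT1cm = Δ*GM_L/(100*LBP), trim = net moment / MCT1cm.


Formula: net trimming moment = Mf - Ma; MCT1cm = Δ*GM_L/(100*LBP); trim = net moment / MCT1cm
Step 1 — net trimming moment = 326 - 4326 = -4000 t·m
Step 2 — MCT1cm = 32372 * 216.7 / (100 * 190.3) = 368.6291 t·m/cm
Step 3 — trim = -4000 / 368.6291 ≈ -10.851 cm (5 s.f.)

-10.851 cm


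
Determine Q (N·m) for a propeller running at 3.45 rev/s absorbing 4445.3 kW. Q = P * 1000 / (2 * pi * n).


Formula: Q = P_W / (2 * pi * n)
Step 1 — P_W = 4445.3 kW * 1000 = 4445300.0 W
Step 2 — 2 * pi * n = 2 * pi * 3.45 = 21.676989
Step 3 — Q = 4445300.0 / 21.676989 ≈ 205070 N·m (5 s.f.)

205070 N·m
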